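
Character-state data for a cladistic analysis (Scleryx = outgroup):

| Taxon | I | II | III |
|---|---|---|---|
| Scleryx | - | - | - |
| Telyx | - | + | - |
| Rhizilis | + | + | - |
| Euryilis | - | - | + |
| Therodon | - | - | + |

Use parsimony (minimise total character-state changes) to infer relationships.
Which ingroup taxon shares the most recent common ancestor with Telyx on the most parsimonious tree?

The outgroup has state '-' for every character, so '+' is the derived state throughout.
I: derived state '+' in Rhizilis only — an autapomorphy, so it tells us nothing about relationships among taxa.
Only Rhizilis and Telyx show the derived state '+' for II, supporting them as a clade.
III (derived state '+') is shared by Euryilis and Therodon — a synapomorphy uniting that clade.
Most parsimonious ingroup topology: ((Telyx,Rhizilis),(Euryilis,Therodon)).
Telyx and Rhizilis form a cherry on this tree, so they are sister taxa.

Rhizilis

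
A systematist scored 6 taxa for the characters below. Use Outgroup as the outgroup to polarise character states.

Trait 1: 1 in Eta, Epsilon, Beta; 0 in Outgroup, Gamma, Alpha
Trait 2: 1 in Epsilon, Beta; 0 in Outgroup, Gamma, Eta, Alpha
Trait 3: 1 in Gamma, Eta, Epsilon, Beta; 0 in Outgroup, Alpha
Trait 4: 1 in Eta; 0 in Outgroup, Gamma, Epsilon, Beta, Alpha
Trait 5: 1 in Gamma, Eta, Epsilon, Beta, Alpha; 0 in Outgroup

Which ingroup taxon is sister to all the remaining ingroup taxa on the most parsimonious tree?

The outgroup has state '0' for every character, so '1' is the derived state throughout.
Only Beta, Epsilon, and Eta show the derived state '1' for Trait 1, supporting them as a clade.
Trait 2: derived state '1' in Beta and Epsilon only — synapomorphy for {Beta, Epsilon}.
Only Beta, Epsilon, Eta, and Gamma show the derived state '1' for Trait 3, supporting them as a clade.
Trait 4 (derived state '1') is unique to Eta (autapomorphy; uninformative for grouping).
Trait 5 (derived state '1') is shared by all ingroup taxa — unites the whole ingroup.
Most parsimonious ingroup topology: ((Gamma,(Eta,(Epsilon,Beta))),Alpha).
Alpha is sister to the clade containing all other ingroup taxa, so it is the earliest-diverging (most basal) ingroup lineage.

Alpha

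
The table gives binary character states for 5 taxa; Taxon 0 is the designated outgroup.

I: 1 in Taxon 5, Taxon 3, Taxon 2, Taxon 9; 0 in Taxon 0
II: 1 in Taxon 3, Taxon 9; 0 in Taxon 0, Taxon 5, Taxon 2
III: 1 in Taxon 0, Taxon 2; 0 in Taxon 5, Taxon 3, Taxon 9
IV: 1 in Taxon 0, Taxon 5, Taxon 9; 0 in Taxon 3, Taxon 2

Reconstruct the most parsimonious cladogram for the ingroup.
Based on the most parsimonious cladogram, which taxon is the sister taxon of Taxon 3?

Taxon 9

Character polarity is set by the outgroup: the derived state is whichever differs from the outgroup's state, so for III, IV the derived state is '0', and for the remaining characters it is '1'.
All ingroup taxa share the derived state '1' for I; it defines the ingroup but does not resolve relationships within it.
II (derived state '1') is shared by Taxon 3 and Taxon 9 — a synapomorphy uniting that clade.
III (derived state '0') is shared by Taxon 3, Taxon 5, and Taxon 9 — a synapomorphy uniting that clade.
IV (state '0') occurs in Taxon 2 and Taxon 3 but conflicts with the nesting implied by the other characters — most parsimoniously interpreted as homoplasy.
Most parsimonious ingroup topology: ((Taxon 5,(Taxon 3,Taxon 9)),Taxon 2).
Taxon 3 and Taxon 9 form a cherry on this tree, so they are sister taxa.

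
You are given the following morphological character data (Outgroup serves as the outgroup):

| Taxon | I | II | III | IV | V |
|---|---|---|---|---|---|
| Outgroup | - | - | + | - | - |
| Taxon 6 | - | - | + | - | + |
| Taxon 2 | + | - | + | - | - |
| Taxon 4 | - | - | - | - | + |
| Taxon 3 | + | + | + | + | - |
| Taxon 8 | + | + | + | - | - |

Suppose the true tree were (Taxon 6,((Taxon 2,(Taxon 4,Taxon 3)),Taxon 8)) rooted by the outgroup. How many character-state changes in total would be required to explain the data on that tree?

Map each character onto (Taxon 6,((Taxon 2,(Taxon 4,Taxon 3)),Taxon 8)) (rooted by Outgroup) and count the minimum state changes it requires (Fitch parsimony):
I: 2; II: 2; III: 1; IV: 1; V: 2.
Total tree length = 8.

8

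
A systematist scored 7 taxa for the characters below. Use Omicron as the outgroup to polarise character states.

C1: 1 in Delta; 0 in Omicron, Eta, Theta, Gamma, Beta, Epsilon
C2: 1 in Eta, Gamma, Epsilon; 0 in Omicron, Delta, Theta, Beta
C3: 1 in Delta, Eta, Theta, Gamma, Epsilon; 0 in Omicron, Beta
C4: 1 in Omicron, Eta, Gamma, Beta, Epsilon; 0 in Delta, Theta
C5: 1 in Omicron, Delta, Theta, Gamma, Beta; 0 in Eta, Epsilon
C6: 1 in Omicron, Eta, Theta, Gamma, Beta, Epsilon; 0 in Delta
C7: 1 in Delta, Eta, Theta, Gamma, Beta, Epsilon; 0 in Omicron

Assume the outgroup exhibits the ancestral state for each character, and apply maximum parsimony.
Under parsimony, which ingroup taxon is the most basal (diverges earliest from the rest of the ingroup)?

Beta

Character polarity is set by the outgroup: the derived state is whichever differs from the outgroup's state, so for C4, C5, C6 the derived state is '0', and for the remaining characters it is '1'.
C1 (derived state '1') is unique to Delta (autapomorphy; uninformative for grouping).
C2 (derived state '1') is shared by Epsilon, Eta, and Gamma — a synapomorphy uniting that clade.
Only Delta, Epsilon, Eta, Gamma, and Theta show the derived state '1' for C3, supporting them as a clade.
Only Delta and Theta show the derived state '0' for C4, supporting them as a clade.
Only Epsilon and Eta show the derived state '0' for C5, supporting them as a clade.
C6: derived state '0' in Delta only — an autapomorphy, so it tells us nothing about relationships among taxa.
All ingroup taxa share the derived state '1' for C7; it defines the ingroup but does not resolve relationships within it.
Most parsimonious ingroup topology: (((Delta,Theta),((Eta,Epsilon),Gamma)),Beta).
Beta is sister to the clade containing all other ingroup taxa, so it is the earliest-diverging (most basal) ingroup lineage.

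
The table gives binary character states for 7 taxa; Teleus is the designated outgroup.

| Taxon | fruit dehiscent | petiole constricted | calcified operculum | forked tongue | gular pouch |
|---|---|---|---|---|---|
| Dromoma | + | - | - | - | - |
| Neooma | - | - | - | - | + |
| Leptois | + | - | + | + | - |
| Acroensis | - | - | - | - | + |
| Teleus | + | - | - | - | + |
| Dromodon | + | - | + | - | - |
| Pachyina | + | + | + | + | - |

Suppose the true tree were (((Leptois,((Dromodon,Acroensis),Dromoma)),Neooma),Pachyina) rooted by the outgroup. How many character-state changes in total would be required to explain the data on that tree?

11

Map each character onto (((Leptois,((Dromodon,Acroensis),Dromoma)),Neooma),Pachyina) (rooted by Teleus) and count the minimum state changes it requires (Fitch parsimony):
fruit dehiscent: 2; petiole constricted: 1; calcified operculum: 3; forked tongue: 2; gular pouch: 3.
Total tree length = 11.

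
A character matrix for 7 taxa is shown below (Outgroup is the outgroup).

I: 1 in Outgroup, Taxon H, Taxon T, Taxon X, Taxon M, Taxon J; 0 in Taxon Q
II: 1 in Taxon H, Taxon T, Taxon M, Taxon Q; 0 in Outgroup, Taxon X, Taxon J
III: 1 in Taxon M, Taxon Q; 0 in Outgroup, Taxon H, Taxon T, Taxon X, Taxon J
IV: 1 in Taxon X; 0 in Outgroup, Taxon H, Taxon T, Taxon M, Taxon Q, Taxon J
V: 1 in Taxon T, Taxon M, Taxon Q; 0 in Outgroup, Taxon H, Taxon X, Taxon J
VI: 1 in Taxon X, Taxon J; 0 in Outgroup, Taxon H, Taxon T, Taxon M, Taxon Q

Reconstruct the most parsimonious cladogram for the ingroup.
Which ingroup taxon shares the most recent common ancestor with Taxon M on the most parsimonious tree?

Character polarity is set by the outgroup: the derived state is whichever differs from the outgroup's state, so for I the derived state is '0', and for the remaining characters it is '1'.
I: derived state '0' in Taxon Q only — an autapomorphy, so it tells us nothing about relationships among taxa.
II: derived state '1' in Taxon H, Taxon M, Taxon Q, and Taxon T only — synapomorphy for {Taxon H, Taxon M, Taxon Q, Taxon T}.
III: derived state '1' in Taxon M and Taxon Q only — synapomorphy for {Taxon M, Taxon Q}.
IV (derived state '1') is unique to Taxon X (autapomorphy; uninformative for grouping).
V: derived state '1' in Taxon M, Taxon Q, and Taxon T only — synapomorphy for {Taxon M, Taxon Q, Taxon T}.
VI (derived state '1') is shared by Taxon J and Taxon X — a synapomorphy uniting that clade.
Most parsimonious ingroup topology: ((Taxon H,(Taxon T,(Taxon M,Taxon Q))),(Taxon X,Taxon J)).
Taxon M and Taxon Q form a cherry on this tree, so they are sister taxa.

Taxon Q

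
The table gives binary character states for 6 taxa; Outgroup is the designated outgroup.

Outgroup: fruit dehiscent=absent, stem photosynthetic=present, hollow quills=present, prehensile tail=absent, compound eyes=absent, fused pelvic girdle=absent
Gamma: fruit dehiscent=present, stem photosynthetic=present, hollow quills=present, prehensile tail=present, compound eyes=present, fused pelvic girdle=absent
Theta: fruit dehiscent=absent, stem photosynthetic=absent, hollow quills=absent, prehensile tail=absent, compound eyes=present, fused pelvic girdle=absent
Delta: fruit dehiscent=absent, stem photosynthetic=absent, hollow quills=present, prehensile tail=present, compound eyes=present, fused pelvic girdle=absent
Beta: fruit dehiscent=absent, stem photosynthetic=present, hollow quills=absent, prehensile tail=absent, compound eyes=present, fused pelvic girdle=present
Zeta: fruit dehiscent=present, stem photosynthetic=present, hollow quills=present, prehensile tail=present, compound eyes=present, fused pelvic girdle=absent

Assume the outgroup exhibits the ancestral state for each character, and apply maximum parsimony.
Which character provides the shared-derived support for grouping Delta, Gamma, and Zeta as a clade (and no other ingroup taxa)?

prehensile tail

Character polarity is set by the outgroup: the derived state is whichever differs from the outgroup's state, so for stem photosynthetic, hollow quills the derived state is 'absent', and for the remaining characters it is 'present'.
Only Gamma and Zeta show the derived state 'present' for fruit dehiscent, supporting them as a clade.
stem photosynthetic groups Delta and Theta, which is incompatible with the clades supported by the remaining characters; treating it as convergent (homoplasy) costs fewer steps than any alternative tree.
hollow quills: derived state 'absent' in Beta and Theta only — synapomorphy for {Beta, Theta}.
prehensile tail (derived state 'present') is shared by Delta, Gamma, and Zeta — a synapomorphy uniting that clade.
compound eyes (derived state 'present') is shared by all ingroup taxa — unites the whole ingroup.
fused pelvic girdle (derived state 'present') is unique to Beta (autapomorphy; uninformative for grouping).
Most parsimonious ingroup topology: (((Gamma,Zeta),Delta),(Theta,Beta)).
The clade {Delta, Gamma, Zeta} is supported by prehensile tail: its derived state 'present' occurs in exactly those taxa and in no other taxon (including the outgroup).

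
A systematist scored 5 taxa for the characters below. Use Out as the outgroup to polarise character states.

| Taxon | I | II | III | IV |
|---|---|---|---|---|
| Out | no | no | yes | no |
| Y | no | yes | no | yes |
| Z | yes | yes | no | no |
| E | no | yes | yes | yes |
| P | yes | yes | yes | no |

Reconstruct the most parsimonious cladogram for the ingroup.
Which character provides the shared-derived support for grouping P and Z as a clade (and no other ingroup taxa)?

Character polarity is set by the outgroup: the derived state is whichever differs from the outgroup's state, so for III the derived state is 'no', and for the remaining characters it is 'yes'.
Only P and Z show the derived state 'yes' for I, supporting them as a clade.
All ingroup taxa share the derived state 'yes' for II; it defines the ingroup but does not resolve relationships within it.
III (state 'no') occurs in Y and Z but conflicts with the nesting implied by the other characters — most parsimoniously interpreted as homoplasy.
Only E and Y show the derived state 'yes' for IV, supporting them as a clade.
Most parsimonious ingroup topology: ((Y,E),(Z,P)).
The clade {P, Z} is supported by I: its derived state 'yes' occurs in exactly those taxa and in no other taxon (including the outgroup).

I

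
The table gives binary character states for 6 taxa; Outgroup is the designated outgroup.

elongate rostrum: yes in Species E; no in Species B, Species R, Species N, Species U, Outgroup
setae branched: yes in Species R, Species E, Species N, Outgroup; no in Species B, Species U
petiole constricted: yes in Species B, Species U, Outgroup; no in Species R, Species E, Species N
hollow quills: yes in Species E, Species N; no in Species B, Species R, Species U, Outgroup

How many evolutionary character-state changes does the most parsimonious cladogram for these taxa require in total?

4

Character polarity is set by the outgroup: the derived state is whichever differs from the outgroup's state, so for setae branched, petiole constricted the derived state is 'no', and for the remaining characters it is 'yes'.
elongate rostrum: derived state 'yes' in Species E only — an autapomorphy, so it tells us nothing about relationships among taxa.
setae branched (derived state 'no') is shared by Species B and Species U — a synapomorphy uniting that clade.
petiole constricted (derived state 'no') is shared by Species E, Species N, and Species R — a synapomorphy uniting that clade.
hollow quills (derived state 'yes') is shared by Species E and Species N — a synapomorphy uniting that clade.
Most parsimonious ingroup topology: (((Species E,Species N),Species R),(Species U,Species B)).
Changes per character on this tree: elongate rostrum: 1; setae branched: 1; petiole constricted: 1; hollow quills: 1.
Total = 4.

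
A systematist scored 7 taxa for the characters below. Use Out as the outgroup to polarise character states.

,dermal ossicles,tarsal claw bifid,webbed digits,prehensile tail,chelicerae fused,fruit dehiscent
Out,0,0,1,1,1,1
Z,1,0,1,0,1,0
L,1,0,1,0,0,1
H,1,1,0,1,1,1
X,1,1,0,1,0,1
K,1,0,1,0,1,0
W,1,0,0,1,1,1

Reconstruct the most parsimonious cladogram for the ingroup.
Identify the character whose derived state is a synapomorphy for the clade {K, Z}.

fruit dehiscent

Character polarity is set by the outgroup: the derived state is whichever differs from the outgroup's state, so for webbed digits, prehensile tail, chelicerae fused, fruit dehiscent the derived state is '0', and for the remaining characters it is '1'.
dermal ossicles (derived state '1') is shared by all ingroup taxa — unites the whole ingroup.
tarsal claw bifid: derived state '1' in H and X only — synapomorphy for {H, X}.
webbed digits (derived state '0') is shared by H, W, and X — a synapomorphy uniting that clade.
prehensile tail: derived state '0' in K, L, and Z only — synapomorphy for {K, L, Z}.
chelicerae fused groups L and X, which is incompatible with the clades supported by the remaining characters; treating it as convergent (homoplasy) costs fewer steps than any alternative tree.
fruit dehiscent: derived state '0' in K and Z only — synapomorphy for {K, Z}.
Most parsimonious ingroup topology: (((Z,K),L),((H,X),W)).
The clade {K, Z} is supported by fruit dehiscent: its derived state '0' occurs in exactly those taxa and in no other taxon (including the outgroup).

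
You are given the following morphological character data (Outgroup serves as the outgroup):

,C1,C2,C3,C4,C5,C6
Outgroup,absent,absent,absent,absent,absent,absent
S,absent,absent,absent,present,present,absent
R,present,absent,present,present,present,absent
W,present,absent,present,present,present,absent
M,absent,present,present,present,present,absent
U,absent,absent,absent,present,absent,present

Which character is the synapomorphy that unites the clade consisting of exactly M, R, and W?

C3

The outgroup has state 'absent' for every character, so 'present' is the derived state throughout.
Only R and W show the derived state 'present' for C1, supporting them as a clade.
C2 (derived state 'present') is unique to M (autapomorphy; uninformative for grouping).
C3 (derived state 'present') is shared by M, R, and W — a synapomorphy uniting that clade.
All ingroup taxa share the derived state 'present' for C4; it defines the ingroup but does not resolve relationships within it.
C5 (derived state 'present') is shared by M, R, S, and W — a synapomorphy uniting that clade.
C6 (derived state 'present') is unique to U (autapomorphy; uninformative for grouping).
Most parsimonious ingroup topology: ((S,((R,W),M)),U).
The clade {M, R, W} is supported by C3: its derived state 'present' occurs in exactly those taxa and in no other taxon (including the outgroup).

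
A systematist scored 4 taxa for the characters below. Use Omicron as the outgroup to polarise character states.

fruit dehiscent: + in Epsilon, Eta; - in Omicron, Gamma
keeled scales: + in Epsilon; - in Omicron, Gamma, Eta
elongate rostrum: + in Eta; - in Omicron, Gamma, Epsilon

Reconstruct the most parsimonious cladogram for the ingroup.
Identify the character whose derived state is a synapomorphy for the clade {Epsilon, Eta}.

fruit dehiscent

The outgroup has state '-' for every character, so '+' is the derived state throughout.
fruit dehiscent: derived state '+' in Epsilon and Eta only — synapomorphy for {Epsilon, Eta}.
keeled scales (derived state '+') is unique to Epsilon (autapomorphy; uninformative for grouping).
elongate rostrum: derived state '+' in Eta only — an autapomorphy, so it tells us nothing about relationships among taxa.
Most parsimonious ingroup topology: (Gamma,(Epsilon,Eta)).
The clade {Epsilon, Eta} is supported by fruit dehiscent: its derived state '+' occurs in exactly those taxa and in no other taxon (including the outgroup).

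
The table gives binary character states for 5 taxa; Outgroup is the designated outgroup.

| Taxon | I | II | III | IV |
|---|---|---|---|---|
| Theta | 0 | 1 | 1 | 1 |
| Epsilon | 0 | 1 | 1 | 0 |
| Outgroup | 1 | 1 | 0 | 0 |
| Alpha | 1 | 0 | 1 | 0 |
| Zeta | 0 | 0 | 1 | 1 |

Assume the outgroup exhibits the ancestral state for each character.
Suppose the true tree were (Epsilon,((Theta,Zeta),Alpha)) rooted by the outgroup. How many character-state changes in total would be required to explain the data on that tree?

6

Map each character onto (Epsilon,((Theta,Zeta),Alpha)) (rooted by Outgroup) and count the minimum state changes it requires (Fitch parsimony):
I: 2; II: 2; III: 1; IV: 1.
Total tree length = 6.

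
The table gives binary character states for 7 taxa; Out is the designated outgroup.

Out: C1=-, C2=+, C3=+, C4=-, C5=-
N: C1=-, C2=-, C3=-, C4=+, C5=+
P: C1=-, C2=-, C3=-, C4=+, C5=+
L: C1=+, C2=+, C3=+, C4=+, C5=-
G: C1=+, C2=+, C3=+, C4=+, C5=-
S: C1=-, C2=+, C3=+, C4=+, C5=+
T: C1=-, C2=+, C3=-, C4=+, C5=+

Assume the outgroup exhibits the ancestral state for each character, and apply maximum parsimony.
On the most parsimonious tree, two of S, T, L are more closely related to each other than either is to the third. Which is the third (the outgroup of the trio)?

L

Character polarity is set by the outgroup: the derived state is whichever differs from the outgroup's state, so for C2, C3 the derived state is '-', and for the remaining characters it is '+'.
Only G and L show the derived state '+' for C1, supporting them as a clade.
Only N and P show the derived state '-' for C2, supporting them as a clade.
C3 (derived state '-') is shared by N, P, and T — a synapomorphy uniting that clade.
All ingroup taxa share the derived state '+' for C4; it defines the ingroup but does not resolve relationships within it.
Only N, P, S, and T show the derived state '+' for C5, supporting them as a clade.
Most parsimonious ingroup topology: ((((N,P),T),S),(L,G)).
S and T share a more recent common ancestor with each other than either does with L, so L is the least closely related of the three.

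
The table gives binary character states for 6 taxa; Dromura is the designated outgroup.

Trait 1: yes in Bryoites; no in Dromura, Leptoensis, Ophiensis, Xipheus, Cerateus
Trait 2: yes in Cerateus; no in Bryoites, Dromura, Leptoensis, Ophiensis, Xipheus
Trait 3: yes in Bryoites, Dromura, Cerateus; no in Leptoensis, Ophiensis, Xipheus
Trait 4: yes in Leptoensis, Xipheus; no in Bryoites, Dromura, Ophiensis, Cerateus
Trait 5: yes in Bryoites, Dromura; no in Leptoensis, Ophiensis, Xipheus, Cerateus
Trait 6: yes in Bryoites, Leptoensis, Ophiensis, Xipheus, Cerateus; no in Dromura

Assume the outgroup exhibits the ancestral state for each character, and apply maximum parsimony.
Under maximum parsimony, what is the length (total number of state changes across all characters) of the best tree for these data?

Character polarity is set by the outgroup: the derived state is whichever differs from the outgroup's state, so for Trait 3, Trait 5 the derived state is 'no', and for the remaining characters it is 'yes'.
Trait 1 (derived state 'yes') is unique to Bryoites (autapomorphy; uninformative for grouping).
Trait 2 (derived state 'yes') is unique to Cerateus (autapomorphy; uninformative for grouping).
Trait 3: derived state 'no' in Leptoensis, Ophiensis, and Xipheus only — synapomorphy for {Leptoensis, Ophiensis, Xipheus}.
Trait 4 (derived state 'yes') is shared by Leptoensis and Xipheus — a synapomorphy uniting that clade.
Trait 5 (derived state 'no') is shared by Cerateus, Leptoensis, Ophiensis, and Xipheus — a synapomorphy uniting that clade.
All ingroup taxa share the derived state 'yes' for Trait 6; it defines the ingroup but does not resolve relationships within it.
Most parsimonious ingroup topology: (((Ophiensis,(Leptoensis,Xipheus)),Cerateus),Bryoites).
Changes per character on this tree: Trait 1: 1; Trait 2: 1; Trait 3: 1; Trait 4: 1; Trait 5: 1; Trait 6: 1.
Total = 6.

6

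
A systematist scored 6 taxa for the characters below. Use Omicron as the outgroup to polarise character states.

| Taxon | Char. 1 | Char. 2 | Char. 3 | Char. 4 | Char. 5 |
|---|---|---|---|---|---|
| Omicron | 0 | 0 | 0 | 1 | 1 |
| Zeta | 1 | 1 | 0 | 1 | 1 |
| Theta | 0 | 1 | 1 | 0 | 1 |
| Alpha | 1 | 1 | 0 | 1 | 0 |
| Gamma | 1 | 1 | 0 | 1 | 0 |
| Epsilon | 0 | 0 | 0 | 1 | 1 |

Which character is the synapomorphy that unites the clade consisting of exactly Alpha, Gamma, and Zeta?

Character polarity is set by the outgroup: the derived state is whichever differs from the outgroup's state, so for Char. 4, Char. 5 the derived state is '0', and for the remaining characters it is '1'.
Char. 1: derived state '1' in Alpha, Gamma, and Zeta only — synapomorphy for {Alpha, Gamma, Zeta}.
Only Alpha, Gamma, Theta, and Zeta show the derived state '1' for Char. 2, supporting them as a clade.
Char. 3: derived state '1' in Theta only — an autapomorphy, so it tells us nothing about relationships among taxa.
Char. 4 (derived state '0') is unique to Theta (autapomorphy; uninformative for grouping).
Char. 5 (derived state '0') is shared by Alpha and Gamma — a synapomorphy uniting that clade.
Most parsimonious ingroup topology: (((Zeta,(Alpha,Gamma)),Theta),Epsilon).
The clade {Alpha, Gamma, Zeta} is supported by Char. 1: its derived state '1' occurs in exactly those taxa and in no other taxon (including the outgroup).

Char. 1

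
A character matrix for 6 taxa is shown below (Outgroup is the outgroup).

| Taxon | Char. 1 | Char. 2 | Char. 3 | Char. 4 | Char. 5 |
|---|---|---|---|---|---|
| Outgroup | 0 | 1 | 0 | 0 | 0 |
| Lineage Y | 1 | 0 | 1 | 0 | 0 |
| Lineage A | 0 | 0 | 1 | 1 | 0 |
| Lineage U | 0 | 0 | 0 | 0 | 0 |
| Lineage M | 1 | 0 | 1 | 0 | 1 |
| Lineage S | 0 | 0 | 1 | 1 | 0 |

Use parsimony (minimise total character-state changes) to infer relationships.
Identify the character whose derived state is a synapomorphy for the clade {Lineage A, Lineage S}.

Character polarity is set by the outgroup: the derived state is whichever differs from the outgroup's state, so for Char. 2 the derived state is '0', and for the remaining characters it is '1'.
Only Lineage M and Lineage Y show the derived state '1' for Char. 1, supporting them as a clade.
All ingroup taxa share the derived state '0' for Char. 2; it defines the ingroup but does not resolve relationships within it.
Char. 3 (derived state '1') is shared by Lineage A, Lineage M, Lineage S, and Lineage Y — a synapomorphy uniting that clade.
Char. 4 (derived state '1') is shared by Lineage A and Lineage S — a synapomorphy uniting that clade.
Char. 5: derived state '1' in Lineage M only — an autapomorphy, so it tells us nothing about relationships among taxa.
Most parsimonious ingroup topology: (((Lineage Y,Lineage M),(Lineage A,Lineage S)),Lineage U).
The clade {Lineage A, Lineage S} is supported by Char. 4: its derived state '1' occurs in exactly those taxa and in no other taxon (including the outgroup).

Char. 4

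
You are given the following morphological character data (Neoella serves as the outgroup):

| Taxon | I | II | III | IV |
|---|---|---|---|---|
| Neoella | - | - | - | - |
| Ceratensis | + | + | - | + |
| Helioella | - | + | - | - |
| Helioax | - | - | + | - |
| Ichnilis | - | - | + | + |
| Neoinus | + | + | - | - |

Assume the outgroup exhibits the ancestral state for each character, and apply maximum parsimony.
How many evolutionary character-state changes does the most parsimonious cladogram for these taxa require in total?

The outgroup has state '-' for every character, so '+' is the derived state throughout.
I: derived state '+' in Ceratensis and Neoinus only — synapomorphy for {Ceratensis, Neoinus}.
II: derived state '+' in Ceratensis, Helioella, and Neoinus only — synapomorphy for {Ceratensis, Helioella, Neoinus}.
III (derived state '+') is shared by Helioax and Ichnilis — a synapomorphy uniting that clade.
IV groups Ceratensis and Ichnilis, which is incompatible with the clades supported by the remaining characters; treating it as convergent (homoplasy) costs fewer steps than any alternative tree.
Most parsimonious ingroup topology: (((Ceratensis,Neoinus),Helioella),(Helioax,Ichnilis)).
Changes per character on this tree: I: 1; II: 1; III: 1; IV: 2.
Total = 5.

5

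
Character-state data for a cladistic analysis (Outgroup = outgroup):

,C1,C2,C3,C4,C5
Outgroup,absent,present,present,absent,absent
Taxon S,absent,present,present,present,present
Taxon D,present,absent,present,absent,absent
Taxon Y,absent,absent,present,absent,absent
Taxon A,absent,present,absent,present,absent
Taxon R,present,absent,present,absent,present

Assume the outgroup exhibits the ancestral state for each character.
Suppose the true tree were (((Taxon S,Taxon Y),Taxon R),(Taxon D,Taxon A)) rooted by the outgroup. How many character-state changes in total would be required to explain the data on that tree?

10

Map each character onto (((Taxon S,Taxon Y),Taxon R),(Taxon D,Taxon A)) (rooted by Outgroup) and count the minimum state changes it requires (Fitch parsimony):
C1: 2; C2: 3; C3: 1; C4: 2; C5: 2.
Total tree length = 10.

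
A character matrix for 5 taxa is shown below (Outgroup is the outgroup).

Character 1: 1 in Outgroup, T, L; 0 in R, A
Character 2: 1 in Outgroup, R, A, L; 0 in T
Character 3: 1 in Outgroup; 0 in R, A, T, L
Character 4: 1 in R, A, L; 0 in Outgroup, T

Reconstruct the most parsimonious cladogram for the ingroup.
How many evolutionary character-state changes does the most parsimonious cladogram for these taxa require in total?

4

Character polarity is set by the outgroup: the derived state is whichever differs from the outgroup's state, so for Character 1, Character 2, Character 3 the derived state is '0', and for the remaining characters it is '1'.
Only A and R show the derived state '0' for Character 1, supporting them as a clade.
Character 2: derived state '0' in T only — an autapomorphy, so it tells us nothing about relationships among taxa.
All ingroup taxa share the derived state '0' for Character 3; it defines the ingroup but does not resolve relationships within it.
Only A, L, and R show the derived state '1' for Character 4, supporting them as a clade.
Most parsimonious ingroup topology: (((R,A),L),T).
Changes per character on this tree: Character 1: 1; Character 2: 1; Character 3: 1; Character 4: 1.
Total = 4.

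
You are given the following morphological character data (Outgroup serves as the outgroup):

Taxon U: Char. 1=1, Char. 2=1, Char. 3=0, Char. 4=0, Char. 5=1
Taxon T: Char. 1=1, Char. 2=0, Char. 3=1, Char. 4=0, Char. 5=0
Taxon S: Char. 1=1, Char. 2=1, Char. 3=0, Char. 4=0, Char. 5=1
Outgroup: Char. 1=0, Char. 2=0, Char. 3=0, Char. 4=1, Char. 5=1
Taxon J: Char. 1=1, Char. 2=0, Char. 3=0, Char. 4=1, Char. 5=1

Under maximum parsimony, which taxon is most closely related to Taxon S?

Taxon U

Character polarity is set by the outgroup: the derived state is whichever differs from the outgroup's state, so for Char. 4, Char. 5 the derived state is '0', and for the remaining characters it is '1'.
Char. 1 (derived state '1') is shared by all ingroup taxa — unites the whole ingroup.
Char. 2 (derived state '1') is shared by Taxon S and Taxon U — a synapomorphy uniting that clade.
Char. 3: derived state '1' in Taxon T only — an autapomorphy, so it tells us nothing about relationships among taxa.
Char. 4 (derived state '0') is shared by Taxon S, Taxon T, and Taxon U — a synapomorphy uniting that clade.
Char. 5: derived state '0' in Taxon T only — an autapomorphy, so it tells us nothing about relationships among taxa.
Most parsimonious ingroup topology: (((Taxon S,Taxon U),Taxon T),Taxon J).
Taxon S and Taxon U form a cherry on this tree, so they are sister taxa.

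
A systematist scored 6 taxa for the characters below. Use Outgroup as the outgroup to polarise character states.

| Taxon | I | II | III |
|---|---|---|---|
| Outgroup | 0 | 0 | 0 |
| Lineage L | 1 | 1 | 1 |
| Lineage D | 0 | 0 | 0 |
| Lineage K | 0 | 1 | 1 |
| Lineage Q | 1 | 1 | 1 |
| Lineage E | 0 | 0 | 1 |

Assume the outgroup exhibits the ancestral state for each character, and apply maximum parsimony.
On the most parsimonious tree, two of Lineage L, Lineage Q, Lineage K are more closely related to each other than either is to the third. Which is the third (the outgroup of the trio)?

The outgroup has state '0' for every character, so '1' is the derived state throughout.
I (derived state '1') is shared by Lineage L and Lineage Q — a synapomorphy uniting that clade.
II: derived state '1' in Lineage K, Lineage L, and Lineage Q only — synapomorphy for {Lineage K, Lineage L, Lineage Q}.
III: derived state '1' in Lineage E, Lineage K, Lineage L, and Lineage Q only — synapomorphy for {Lineage E, Lineage K, Lineage L, Lineage Q}.
Most parsimonious ingroup topology: ((((Lineage L,Lineage Q),Lineage K),Lineage E),Lineage D).
Lineage L and Lineage Q share a more recent common ancestor with each other than either does with Lineage K, so Lineage K is the least closely related of the three.

Lineage K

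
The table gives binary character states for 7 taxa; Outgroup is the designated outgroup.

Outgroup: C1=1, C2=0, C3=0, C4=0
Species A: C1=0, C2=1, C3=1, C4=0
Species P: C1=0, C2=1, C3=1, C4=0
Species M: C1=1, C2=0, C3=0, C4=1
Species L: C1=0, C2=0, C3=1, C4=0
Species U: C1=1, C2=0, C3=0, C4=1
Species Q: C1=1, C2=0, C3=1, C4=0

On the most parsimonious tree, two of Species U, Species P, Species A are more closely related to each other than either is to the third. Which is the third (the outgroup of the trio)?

Species U

Character polarity is set by the outgroup: the derived state is whichever differs from the outgroup's state, so for C1 the derived state is '0', and for the remaining characters it is '1'.
C1 (derived state '0') is shared by Species A, Species L, and Species P — a synapomorphy uniting that clade.
C2: derived state '1' in Species A and Species P only — synapomorphy for {Species A, Species P}.
Only Species A, Species L, Species P, and Species Q show the derived state '1' for C3, supporting them as a clade.
C4 (derived state '1') is shared by Species M and Species U — a synapomorphy uniting that clade.
Most parsimonious ingroup topology: ((((Species A,Species P),Species L),Species Q),(Species M,Species U)).
Species A and Species P share a more recent common ancestor with each other than either does with Species U, so Species U is the least closely related of the three.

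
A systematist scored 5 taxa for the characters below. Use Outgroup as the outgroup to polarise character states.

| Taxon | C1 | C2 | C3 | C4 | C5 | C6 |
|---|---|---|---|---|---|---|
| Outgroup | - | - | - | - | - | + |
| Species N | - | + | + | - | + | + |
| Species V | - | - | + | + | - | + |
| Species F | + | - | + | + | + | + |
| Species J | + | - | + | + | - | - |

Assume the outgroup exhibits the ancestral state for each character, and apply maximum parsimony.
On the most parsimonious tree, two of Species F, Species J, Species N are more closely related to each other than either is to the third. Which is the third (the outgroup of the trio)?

Character polarity is set by the outgroup: the derived state is whichever differs from the outgroup's state, so for C6 the derived state is '-', and for the remaining characters it is '+'.
Only Species F and Species J show the derived state '+' for C1, supporting them as a clade.
C2: derived state '+' in Species N only — an autapomorphy, so it tells us nothing about relationships among taxa.
All ingroup taxa share the derived state '+' for C3; it defines the ingroup but does not resolve relationships within it.
Only Species F, Species J, and Species V show the derived state '+' for C4, supporting them as a clade.
C5 groups Species F and Species N, which is incompatible with the clades supported by the remaining characters; treating it as convergent (homoplasy) costs fewer steps than any alternative tree.
C6: derived state '-' in Species J only — an autapomorphy, so it tells us nothing about relationships among taxa.
Most parsimonious ingroup topology: (Species N,(Species V,(Species F,Species J))).
Species F and Species J share a more recent common ancestor with each other than either does with Species N, so Species N is the least closely related of the three.

Species N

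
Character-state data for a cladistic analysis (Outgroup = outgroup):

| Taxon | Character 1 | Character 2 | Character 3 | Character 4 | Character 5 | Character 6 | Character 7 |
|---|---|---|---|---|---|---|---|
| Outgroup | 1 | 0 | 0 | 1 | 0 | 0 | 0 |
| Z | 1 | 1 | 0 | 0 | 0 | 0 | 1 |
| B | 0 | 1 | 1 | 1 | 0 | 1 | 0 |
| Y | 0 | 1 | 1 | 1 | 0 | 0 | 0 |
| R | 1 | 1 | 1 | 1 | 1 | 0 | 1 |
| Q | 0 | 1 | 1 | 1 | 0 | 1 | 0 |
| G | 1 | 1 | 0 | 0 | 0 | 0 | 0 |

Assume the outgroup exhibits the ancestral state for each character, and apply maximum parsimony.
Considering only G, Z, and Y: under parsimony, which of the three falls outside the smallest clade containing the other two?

Y

Character polarity is set by the outgroup: the derived state is whichever differs from the outgroup's state, so for Character 1, Character 4 the derived state is '0', and for the remaining characters it is '1'.
Character 1 (derived state '0') is shared by B, Q, and Y — a synapomorphy uniting that clade.
Character 2 (derived state '1') is shared by all ingroup taxa — unites the whole ingroup.
Only B, Q, R, and Y show the derived state '1' for Character 3, supporting them as a clade.
Character 4 (derived state '0') is shared by G and Z — a synapomorphy uniting that clade.
Character 5: derived state '1' in R only — an autapomorphy, so it tells us nothing about relationships among taxa.
Character 6 (derived state '1') is shared by B and Q — a synapomorphy uniting that clade.
Character 7 (state '1') occurs in R and Z but conflicts with the nesting implied by the other characters — most parsimoniously interpreted as homoplasy.
Most parsimonious ingroup topology: ((Z,G),(((B,Q),Y),R)).
G and Z share a more recent common ancestor with each other than either does with Y, so Y is the least closely related of the three.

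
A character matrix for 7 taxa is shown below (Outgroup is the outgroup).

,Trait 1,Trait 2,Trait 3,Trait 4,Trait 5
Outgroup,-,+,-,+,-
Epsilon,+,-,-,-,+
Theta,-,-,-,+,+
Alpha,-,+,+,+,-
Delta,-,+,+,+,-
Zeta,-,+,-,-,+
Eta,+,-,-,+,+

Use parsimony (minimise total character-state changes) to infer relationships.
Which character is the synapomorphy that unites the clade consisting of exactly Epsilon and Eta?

Character polarity is set by the outgroup: the derived state is whichever differs from the outgroup's state, so for Trait 2, Trait 4 the derived state is '-', and for the remaining characters it is '+'.
Trait 1 (derived state '+') is shared by Epsilon and Eta — a synapomorphy uniting that clade.
Only Epsilon, Eta, and Theta show the derived state '-' for Trait 2, supporting them as a clade.
Trait 3: derived state '+' in Alpha and Delta only — synapomorphy for {Alpha, Delta}.
Trait 4 (state '-') occurs in Epsilon and Zeta but conflicts with the nesting implied by the other characters — most parsimoniously interpreted as homoplasy.
Only Epsilon, Eta, Theta, and Zeta show the derived state '+' for Trait 5, supporting them as a clade.
Most parsimonious ingroup topology: ((((Epsilon,Eta),Theta),Zeta),(Alpha,Delta)).
The clade {Epsilon, Eta} is supported by Trait 1: its derived state '+' occurs in exactly those taxa and in no other taxon (including the outgroup).

Trait 1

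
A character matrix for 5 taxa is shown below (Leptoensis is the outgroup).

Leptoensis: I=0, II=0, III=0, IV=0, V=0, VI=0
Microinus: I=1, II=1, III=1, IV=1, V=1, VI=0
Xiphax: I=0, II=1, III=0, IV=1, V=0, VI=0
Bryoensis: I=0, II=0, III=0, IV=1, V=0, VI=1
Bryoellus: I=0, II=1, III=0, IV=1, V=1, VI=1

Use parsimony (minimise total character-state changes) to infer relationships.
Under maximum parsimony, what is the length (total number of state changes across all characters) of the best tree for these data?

7

The outgroup has state '0' for every character, so '1' is the derived state throughout.
I: derived state '1' in Microinus only — an autapomorphy, so it tells us nothing about relationships among taxa.
II: derived state '1' in Bryoellus, Microinus, and Xiphax only — synapomorphy for {Bryoellus, Microinus, Xiphax}.
III: derived state '1' in Microinus only — an autapomorphy, so it tells us nothing about relationships among taxa.
All ingroup taxa share the derived state '1' for IV; it defines the ingroup but does not resolve relationships within it.
V (derived state '1') is shared by Bryoellus and Microinus — a synapomorphy uniting that clade.
VI groups Bryoellus and Bryoensis, which is incompatible with the clades supported by the remaining characters; treating it as convergent (homoplasy) costs fewer steps than any alternative tree.
Most parsimonious ingroup topology: (((Microinus,Bryoellus),Xiphax),Bryoensis).
Changes per character on this tree: I: 1; II: 1; III: 1; IV: 1; V: 1; VI: 2.
Total = 7.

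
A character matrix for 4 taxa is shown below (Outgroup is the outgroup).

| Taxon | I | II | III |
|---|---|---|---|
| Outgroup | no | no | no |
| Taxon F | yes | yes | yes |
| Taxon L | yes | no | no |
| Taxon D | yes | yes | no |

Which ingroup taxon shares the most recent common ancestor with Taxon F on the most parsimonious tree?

Taxon D

The outgroup has state 'no' for every character, so 'yes' is the derived state throughout.
I (derived state 'yes') is shared by all ingroup taxa — unites the whole ingroup.
II: derived state 'yes' in Taxon D and Taxon F only — synapomorphy for {Taxon D, Taxon F}.
III: derived state 'yes' in Taxon F only — an autapomorphy, so it tells us nothing about relationships among taxa.
Most parsimonious ingroup topology: ((Taxon F,Taxon D),Taxon L).
Taxon F and Taxon D form a cherry on this tree, so they are sister taxa.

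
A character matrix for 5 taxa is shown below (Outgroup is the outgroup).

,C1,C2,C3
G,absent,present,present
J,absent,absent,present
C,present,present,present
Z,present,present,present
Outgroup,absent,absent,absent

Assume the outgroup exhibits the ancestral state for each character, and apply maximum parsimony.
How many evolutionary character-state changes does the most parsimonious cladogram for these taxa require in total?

The outgroup has state 'absent' for every character, so 'present' is the derived state throughout.
C1: derived state 'present' in C and Z only — synapomorphy for {C, Z}.
Only C, G, and Z show the derived state 'present' for C2, supporting them as a clade.
C3 (derived state 'present') is shared by all ingroup taxa — unites the whole ingroup.
Most parsimonious ingroup topology: (((C,Z),G),J).
Changes per character on this tree: C1: 1; C2: 1; C3: 1.
Total = 3.

3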